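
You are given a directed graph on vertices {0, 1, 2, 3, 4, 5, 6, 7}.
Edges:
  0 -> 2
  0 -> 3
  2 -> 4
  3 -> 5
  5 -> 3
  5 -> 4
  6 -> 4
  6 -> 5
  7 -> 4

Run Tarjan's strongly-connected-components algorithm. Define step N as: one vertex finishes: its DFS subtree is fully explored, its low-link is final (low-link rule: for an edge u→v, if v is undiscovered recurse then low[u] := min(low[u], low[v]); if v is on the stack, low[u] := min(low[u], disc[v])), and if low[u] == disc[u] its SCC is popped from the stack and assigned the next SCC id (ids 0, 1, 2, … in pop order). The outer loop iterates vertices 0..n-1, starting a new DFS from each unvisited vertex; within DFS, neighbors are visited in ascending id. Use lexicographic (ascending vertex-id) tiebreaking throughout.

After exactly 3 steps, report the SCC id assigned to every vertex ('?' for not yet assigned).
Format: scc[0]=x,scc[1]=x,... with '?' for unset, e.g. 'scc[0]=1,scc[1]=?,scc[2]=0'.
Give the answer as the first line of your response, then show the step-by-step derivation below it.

scc[0]=?,scc[1]=?,scc[2]=1,scc[3]=?,scc[4]=0,scc[5]=?,scc[6]=?,scc[7]=?

step 1: low=(low[0]=0,low[1]=?,low[2]=1,low[3]=?,low[4]=2,low[5]=?,low[6]=?,low[7]=?); scc=(scc[0]=?,scc[1]=?,scc[2]=?,scc[3]=?,scc[4]=0,scc[5]=?,scc[6]=?,scc[7]=?)
step 2: low=(low[0]=0,low[1]=?,low[2]=1,low[3]=?,low[4]=2,low[5]=?,low[6]=?,low[7]=?); scc=(scc[0]=?,scc[1]=?,scc[2]=1,scc[3]=?,scc[4]=0,scc[5]=?,scc[6]=?,scc[7]=?)
step 3: low=(low[0]=0,low[1]=?,low[2]=1,low[3]=3,low[4]=2,low[5]=3,low[6]=?,low[7]=?); scc=(scc[0]=?,scc[1]=?,scc[2]=1,scc[3]=?,scc[4]=0,scc[5]=?,scc[6]=?,scc[7]=?)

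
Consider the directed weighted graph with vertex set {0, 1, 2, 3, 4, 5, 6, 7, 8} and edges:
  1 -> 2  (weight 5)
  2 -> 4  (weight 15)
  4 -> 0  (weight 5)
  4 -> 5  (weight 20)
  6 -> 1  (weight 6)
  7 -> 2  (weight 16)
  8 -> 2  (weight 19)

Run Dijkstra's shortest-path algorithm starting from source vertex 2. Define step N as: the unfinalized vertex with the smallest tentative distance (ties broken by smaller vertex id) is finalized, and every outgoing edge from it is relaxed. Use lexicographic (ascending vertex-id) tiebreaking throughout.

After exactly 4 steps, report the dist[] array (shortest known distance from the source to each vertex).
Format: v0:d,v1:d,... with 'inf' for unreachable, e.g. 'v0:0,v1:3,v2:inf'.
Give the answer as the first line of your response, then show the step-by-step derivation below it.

v0:20,v1:inf,v2:0,v3:inf,v4:15,v5:35,v6:inf,v7:inf,v8:inf

step 1: dist = v0:inf,v1:inf,v2:0,v3:inf,v4:15,v5:inf,v6:inf,v7:inf,v8:inf
step 2: dist = v0:20,v1:inf,v2:0,v3:inf,v4:15,v5:35,v6:inf,v7:inf,v8:inf
step 3: dist = v0:20,v1:inf,v2:0,v3:inf,v4:15,v5:35,v6:inf,v7:inf,v8:inf
step 4: dist = v0:20,v1:inf,v2:0,v3:inf,v4:15,v5:35,v6:inf,v7:inf,v8:inf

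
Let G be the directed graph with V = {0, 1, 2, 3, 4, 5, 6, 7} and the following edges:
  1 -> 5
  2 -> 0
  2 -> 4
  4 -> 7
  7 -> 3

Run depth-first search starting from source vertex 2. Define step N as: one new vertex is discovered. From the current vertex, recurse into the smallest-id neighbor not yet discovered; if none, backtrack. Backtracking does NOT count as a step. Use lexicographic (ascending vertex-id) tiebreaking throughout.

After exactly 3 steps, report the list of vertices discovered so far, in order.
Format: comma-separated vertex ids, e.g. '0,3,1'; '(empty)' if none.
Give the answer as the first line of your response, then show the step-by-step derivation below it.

2,0,4

step 1: discover 2; path=2; order=2
step 2: discover 0; path=2>0; order=2,0
step 3: discover 4; path=2>4; order=2,0,4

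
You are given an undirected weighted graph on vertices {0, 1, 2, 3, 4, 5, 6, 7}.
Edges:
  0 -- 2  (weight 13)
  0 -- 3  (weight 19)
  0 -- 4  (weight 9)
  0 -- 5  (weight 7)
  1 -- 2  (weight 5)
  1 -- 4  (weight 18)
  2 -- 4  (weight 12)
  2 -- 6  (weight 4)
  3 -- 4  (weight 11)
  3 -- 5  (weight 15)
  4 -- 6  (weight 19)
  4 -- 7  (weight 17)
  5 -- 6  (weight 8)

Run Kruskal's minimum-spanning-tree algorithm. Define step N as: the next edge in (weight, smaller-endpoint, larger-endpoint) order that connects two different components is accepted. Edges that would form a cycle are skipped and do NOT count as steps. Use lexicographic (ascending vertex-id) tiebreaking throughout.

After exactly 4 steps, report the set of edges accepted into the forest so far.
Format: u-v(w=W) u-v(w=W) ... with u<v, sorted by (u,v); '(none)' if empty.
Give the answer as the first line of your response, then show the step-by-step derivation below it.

0-5(w=7) 1-2(w=5) 2-6(w=4) 5-6(w=8)

step 1: add edge 2-6 (w=4); MST = {2-6(w=4)}
step 2: add edge 1-2 (w=5); MST = {1-2(w=5) 2-6(w=4)}
step 3: add edge 0-5 (w=7); MST = {0-5(w=7) 1-2(w=5) 2-6(w=4)}
step 4: add edge 5-6 (w=8); MST = {0-5(w=7) 1-2(w=5) 2-6(w=4) 5-6(w=8)}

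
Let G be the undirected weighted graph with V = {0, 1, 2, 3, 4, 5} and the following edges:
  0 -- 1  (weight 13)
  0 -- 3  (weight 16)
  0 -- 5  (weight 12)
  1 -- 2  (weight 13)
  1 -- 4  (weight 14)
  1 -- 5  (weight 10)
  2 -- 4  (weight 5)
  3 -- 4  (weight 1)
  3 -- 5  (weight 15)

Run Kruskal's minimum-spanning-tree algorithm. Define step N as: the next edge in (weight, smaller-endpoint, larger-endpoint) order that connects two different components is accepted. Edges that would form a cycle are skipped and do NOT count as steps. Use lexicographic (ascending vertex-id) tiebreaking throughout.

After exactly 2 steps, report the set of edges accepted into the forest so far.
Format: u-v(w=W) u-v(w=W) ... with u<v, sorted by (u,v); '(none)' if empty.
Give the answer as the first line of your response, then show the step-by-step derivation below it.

2-4(w=5) 3-4(w=1)

step 1: add edge 3-4 (w=1); MST = {3-4(w=1)}
step 2: add edge 2-4 (w=5); MST = {2-4(w=5) 3-4(w=1)}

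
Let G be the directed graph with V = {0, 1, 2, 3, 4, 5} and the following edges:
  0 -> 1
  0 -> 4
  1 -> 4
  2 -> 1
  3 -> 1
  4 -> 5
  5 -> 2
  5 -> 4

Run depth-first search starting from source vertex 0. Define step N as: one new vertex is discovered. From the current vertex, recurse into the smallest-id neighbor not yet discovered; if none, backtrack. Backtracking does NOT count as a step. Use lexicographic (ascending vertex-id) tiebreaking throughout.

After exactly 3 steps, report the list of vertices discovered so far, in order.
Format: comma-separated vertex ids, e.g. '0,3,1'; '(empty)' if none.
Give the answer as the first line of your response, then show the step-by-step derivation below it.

0,1,4

step 1: discover 0; path=0; order=0
step 2: discover 1; path=0>1; order=0,1
step 3: discover 4; path=0>1>4; order=0,1,4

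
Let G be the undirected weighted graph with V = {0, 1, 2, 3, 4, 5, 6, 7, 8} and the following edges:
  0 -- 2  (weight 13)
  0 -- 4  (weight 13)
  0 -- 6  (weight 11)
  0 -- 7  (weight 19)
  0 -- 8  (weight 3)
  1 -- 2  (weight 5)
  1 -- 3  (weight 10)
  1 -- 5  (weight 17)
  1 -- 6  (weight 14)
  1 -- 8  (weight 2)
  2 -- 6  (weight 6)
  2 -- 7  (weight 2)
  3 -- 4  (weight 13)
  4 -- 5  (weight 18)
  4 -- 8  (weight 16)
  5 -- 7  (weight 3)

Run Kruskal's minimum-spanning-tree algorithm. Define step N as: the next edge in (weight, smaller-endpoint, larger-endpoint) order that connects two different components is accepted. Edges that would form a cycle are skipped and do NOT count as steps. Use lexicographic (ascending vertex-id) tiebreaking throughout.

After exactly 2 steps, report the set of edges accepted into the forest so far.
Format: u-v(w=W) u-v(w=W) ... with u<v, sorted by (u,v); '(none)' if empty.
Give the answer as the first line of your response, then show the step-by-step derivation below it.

1-8(w=2) 2-7(w=2)

step 1: add edge 1-8 (w=2); MST = {1-8(w=2)}
step 2: add edge 2-7 (w=2); MST = {1-8(w=2) 2-7(w=2)}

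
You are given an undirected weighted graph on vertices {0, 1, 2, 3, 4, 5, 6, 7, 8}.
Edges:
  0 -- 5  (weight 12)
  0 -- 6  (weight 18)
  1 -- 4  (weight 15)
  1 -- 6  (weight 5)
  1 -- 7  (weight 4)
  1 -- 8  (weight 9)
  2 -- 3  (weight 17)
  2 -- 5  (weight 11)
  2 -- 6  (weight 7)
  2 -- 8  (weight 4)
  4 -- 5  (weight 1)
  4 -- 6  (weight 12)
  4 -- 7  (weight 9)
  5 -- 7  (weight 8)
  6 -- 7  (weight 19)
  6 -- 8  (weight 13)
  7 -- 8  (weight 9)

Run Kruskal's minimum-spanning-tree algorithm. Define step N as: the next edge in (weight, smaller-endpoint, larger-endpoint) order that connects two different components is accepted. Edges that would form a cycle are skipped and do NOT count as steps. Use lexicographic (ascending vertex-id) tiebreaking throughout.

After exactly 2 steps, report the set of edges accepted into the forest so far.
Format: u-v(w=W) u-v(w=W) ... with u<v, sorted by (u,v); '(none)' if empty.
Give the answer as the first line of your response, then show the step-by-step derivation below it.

1-7(w=4) 4-5(w=1)

step 1: add edge 4-5 (w=1); MST = {4-5(w=1)}
step 2: add edge 1-7 (w=4); MST = {1-7(w=4) 4-5(w=1)}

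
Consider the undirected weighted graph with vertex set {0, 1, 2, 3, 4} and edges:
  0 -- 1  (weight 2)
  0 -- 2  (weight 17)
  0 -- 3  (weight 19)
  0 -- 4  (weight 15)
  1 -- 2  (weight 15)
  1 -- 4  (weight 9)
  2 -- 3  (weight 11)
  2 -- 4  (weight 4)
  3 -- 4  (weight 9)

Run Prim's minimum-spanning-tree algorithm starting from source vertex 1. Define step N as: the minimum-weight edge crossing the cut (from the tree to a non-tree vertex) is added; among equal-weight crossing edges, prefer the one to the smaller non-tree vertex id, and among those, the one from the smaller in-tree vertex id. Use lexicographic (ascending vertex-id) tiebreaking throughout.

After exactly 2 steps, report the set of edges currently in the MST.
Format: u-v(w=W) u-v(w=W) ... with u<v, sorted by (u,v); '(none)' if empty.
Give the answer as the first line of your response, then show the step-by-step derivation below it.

0-1(w=2) 1-4(w=9)

step 1: add edge 0-1 (w=2); MST = {0-1(w=2)}
step 2: add edge 1-4 (w=9); MST = {0-1(w=2) 1-4(w=9)}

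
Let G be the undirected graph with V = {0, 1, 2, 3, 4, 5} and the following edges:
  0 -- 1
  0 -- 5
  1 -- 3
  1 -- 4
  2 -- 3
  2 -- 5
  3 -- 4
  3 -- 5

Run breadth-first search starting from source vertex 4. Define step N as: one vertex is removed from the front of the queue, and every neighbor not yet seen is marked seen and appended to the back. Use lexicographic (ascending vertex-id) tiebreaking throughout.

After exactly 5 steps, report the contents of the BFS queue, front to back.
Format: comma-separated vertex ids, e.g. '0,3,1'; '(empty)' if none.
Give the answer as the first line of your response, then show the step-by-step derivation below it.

5

step 1: dequeue 4; queue=[1,3]; order=4
step 2: dequeue 1; queue=[3,0]; order=4,1
step 3: dequeue 3; queue=[0,2,5]; order=4,1,3
step 4: dequeue 0; queue=[2,5]; order=4,1,3,0
step 5: dequeue 2; queue=[5]; order=4,1,3,0,2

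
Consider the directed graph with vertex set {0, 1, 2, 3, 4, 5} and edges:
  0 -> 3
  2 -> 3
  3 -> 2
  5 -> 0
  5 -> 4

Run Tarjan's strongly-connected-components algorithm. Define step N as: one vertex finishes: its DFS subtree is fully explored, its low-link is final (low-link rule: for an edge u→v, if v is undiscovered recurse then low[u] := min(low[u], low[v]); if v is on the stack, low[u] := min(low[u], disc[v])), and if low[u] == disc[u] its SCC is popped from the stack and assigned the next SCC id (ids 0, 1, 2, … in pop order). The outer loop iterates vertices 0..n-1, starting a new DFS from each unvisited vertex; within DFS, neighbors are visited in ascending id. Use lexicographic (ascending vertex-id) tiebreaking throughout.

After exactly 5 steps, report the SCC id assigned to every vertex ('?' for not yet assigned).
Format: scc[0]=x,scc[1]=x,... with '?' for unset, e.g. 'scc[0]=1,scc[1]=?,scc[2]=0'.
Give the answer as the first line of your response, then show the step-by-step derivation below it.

scc[0]=1,scc[1]=2,scc[2]=0,scc[3]=0,scc[4]=3,scc[5]=?

step 1: low=(low[0]=0,low[1]=?,low[2]=1,low[3]=1,low[4]=?,low[5]=?); scc=(scc[0]=?,scc[1]=?,scc[2]=?,scc[3]=?,scc[4]=?,scc[5]=?)
step 2: low=(low[0]=0,low[1]=?,low[2]=1,low[3]=1,low[4]=?,low[5]=?); scc=(scc[0]=?,scc[1]=?,scc[2]=0,scc[3]=0,scc[4]=?,scc[5]=?)
step 3: low=(low[0]=0,low[1]=?,low[2]=1,low[3]=1,low[4]=?,low[5]=?); scc=(scc[0]=1,scc[1]=?,scc[2]=0,scc[3]=0,scc[4]=?,scc[5]=?)
step 4: low=(low[0]=0,low[1]=3,low[2]=1,low[3]=1,low[4]=?,low[5]=?); scc=(scc[0]=1,scc[1]=2,scc[2]=0,scc[3]=0,scc[4]=?,scc[5]=?)
step 5: low=(low[0]=0,low[1]=3,low[2]=1,low[3]=1,low[4]=4,low[5]=?); scc=(scc[0]=1,scc[1]=2,scc[2]=0,scc[3]=0,scc[4]=3,scc[5]=?)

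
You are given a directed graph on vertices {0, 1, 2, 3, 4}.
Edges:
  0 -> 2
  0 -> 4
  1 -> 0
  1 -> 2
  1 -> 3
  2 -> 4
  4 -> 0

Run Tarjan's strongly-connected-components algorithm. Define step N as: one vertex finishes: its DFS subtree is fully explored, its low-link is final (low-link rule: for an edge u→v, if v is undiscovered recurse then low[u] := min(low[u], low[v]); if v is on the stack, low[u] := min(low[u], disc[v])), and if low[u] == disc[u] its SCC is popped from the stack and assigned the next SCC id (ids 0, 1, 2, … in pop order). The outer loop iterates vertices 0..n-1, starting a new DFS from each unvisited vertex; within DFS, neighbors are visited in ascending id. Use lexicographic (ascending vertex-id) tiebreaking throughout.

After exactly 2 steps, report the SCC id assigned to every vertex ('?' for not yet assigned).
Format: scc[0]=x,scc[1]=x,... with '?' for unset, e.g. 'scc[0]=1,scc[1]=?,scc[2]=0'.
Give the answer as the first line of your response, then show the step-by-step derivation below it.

scc[0]=?,scc[1]=?,scc[2]=?,scc[3]=?,scc[4]=?

step 1: low=(low[0]=0,low[1]=?,low[2]=1,low[3]=?,low[4]=0); scc=(scc[0]=?,scc[1]=?,scc[2]=?,scc[3]=?,scc[4]=?)
step 2: low=(low[0]=0,low[1]=?,low[2]=0,low[3]=?,low[4]=0); scc=(scc[0]=?,scc[1]=?,scc[2]=?,scc[3]=?,scc[4]=?)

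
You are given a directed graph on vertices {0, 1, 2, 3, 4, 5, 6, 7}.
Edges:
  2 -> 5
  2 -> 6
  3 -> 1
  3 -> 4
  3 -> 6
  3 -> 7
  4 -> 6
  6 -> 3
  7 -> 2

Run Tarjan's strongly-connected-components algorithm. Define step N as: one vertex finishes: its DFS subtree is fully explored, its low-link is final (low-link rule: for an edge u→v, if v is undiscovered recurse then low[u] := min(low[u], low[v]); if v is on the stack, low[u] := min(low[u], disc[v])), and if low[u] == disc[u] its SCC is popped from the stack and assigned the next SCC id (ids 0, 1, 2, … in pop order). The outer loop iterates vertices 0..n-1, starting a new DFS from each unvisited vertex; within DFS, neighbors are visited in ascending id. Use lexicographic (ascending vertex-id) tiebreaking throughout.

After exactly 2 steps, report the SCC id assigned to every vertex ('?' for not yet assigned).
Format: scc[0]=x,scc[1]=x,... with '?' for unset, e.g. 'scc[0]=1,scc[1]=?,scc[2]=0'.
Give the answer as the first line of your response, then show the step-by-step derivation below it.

scc[0]=0,scc[1]=1,scc[2]=?,scc[3]=?,scc[4]=?,scc[5]=?,scc[6]=?,scc[7]=?

step 1: low=(low[0]=0,low[1]=?,low[2]=?,low[3]=?,low[4]=?,low[5]=?,low[6]=?,low[7]=?); scc=(scc[0]=0,scc[1]=?,scc[2]=?,scc[3]=?,scc[4]=?,scc[5]=?,scc[6]=?,scc[7]=?)
step 2: low=(low[0]=0,low[1]=1,low[2]=?,low[3]=?,low[4]=?,low[5]=?,low[6]=?,low[7]=?); scc=(scc[0]=0,scc[1]=1,scc[2]=?,scc[3]=?,scc[4]=?,scc[5]=?,scc[6]=?,scc[7]=?)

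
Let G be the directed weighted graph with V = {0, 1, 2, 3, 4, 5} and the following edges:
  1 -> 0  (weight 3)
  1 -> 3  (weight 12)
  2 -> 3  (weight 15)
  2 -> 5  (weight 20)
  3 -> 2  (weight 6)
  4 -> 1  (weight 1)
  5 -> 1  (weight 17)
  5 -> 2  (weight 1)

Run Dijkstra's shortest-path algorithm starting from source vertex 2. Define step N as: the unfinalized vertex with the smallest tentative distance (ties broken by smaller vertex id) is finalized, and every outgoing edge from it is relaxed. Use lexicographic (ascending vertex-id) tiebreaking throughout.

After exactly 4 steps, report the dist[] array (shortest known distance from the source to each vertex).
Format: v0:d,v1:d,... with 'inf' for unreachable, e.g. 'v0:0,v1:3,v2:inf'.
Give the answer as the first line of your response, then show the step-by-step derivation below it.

v0:40,v1:37,v2:0,v3:15,v4:inf,v5:20

step 1: dist = v0:inf,v1:inf,v2:0,v3:15,v4:inf,v5:20
step 2: dist = v0:inf,v1:inf,v2:0,v3:15,v4:inf,v5:20
step 3: dist = v0:inf,v1:37,v2:0,v3:15,v4:inf,v5:20
step 4: dist = v0:40,v1:37,v2:0,v3:15,v4:inf,v5:20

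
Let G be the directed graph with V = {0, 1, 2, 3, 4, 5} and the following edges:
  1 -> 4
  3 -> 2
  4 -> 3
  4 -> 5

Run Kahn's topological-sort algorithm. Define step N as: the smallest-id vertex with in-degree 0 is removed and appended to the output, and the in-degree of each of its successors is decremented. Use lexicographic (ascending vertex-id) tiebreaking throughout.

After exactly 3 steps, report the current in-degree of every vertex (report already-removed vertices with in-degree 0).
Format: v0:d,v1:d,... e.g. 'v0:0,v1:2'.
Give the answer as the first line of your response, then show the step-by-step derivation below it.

v0:0,v1:0,v2:1,v3:0,v4:0,v5:0

step 1: output 0; order=[0]; indeg=(0,0,1,1,1,1)
step 2: output 1; order=[0,1]; indeg=(0,0,1,1,0,1)
step 3: output 4; order=[0,1,4]; indeg=(0,0,1,0,0,0)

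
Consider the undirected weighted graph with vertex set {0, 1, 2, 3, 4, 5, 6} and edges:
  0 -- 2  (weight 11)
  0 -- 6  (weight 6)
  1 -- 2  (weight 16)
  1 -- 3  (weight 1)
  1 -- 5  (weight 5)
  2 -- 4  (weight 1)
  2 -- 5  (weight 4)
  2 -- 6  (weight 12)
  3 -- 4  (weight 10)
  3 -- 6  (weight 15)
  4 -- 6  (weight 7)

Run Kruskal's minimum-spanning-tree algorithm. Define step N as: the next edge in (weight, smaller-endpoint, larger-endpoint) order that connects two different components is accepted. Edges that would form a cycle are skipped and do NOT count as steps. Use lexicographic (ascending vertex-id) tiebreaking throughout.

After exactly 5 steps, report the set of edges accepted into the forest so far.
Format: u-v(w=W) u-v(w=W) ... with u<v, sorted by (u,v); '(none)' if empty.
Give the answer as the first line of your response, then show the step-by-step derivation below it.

0-6(w=6) 1-3(w=1) 1-5(w=5) 2-4(w=1) 2-5(w=4)

step 1: add edge 1-3 (w=1); MST = {1-3(w=1)}
step 2: add edge 2-4 (w=1); MST = {1-3(w=1) 2-4(w=1)}
step 3: add edge 2-5 (w=4); MST = {1-3(w=1) 2-4(w=1) 2-5(w=4)}
step 4: add edge 1-5 (w=5); MST = {1-3(w=1) 1-5(w=5) 2-4(w=1) 2-5(w=4)}
step 5: add edge 0-6 (w=6); MST = {0-6(w=6) 1-3(w=1) 1-5(w=5) 2-4(w=1) 2-5(w=4)}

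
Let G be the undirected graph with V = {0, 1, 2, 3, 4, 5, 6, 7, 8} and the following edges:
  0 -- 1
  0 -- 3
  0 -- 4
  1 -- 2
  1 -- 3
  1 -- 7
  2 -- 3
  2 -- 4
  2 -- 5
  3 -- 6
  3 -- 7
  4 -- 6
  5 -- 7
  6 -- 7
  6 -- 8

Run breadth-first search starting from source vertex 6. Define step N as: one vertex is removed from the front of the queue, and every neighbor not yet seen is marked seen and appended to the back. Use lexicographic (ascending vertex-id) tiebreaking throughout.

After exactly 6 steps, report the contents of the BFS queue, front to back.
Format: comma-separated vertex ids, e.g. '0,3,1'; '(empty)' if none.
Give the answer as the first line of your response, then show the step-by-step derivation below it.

1,2,5

step 1: dequeue 6; queue=[3,4,7,8]; order=6
step 2: dequeue 3; queue=[4,7,8,0,1,2]; order=6,3
step 3: dequeue 4; queue=[7,8,0,1,2]; order=6,3,4
step 4: dequeue 7; queue=[8,0,1,2,5]; order=6,3,4,7
step 5: dequeue 8; queue=[0,1,2,5]; order=6,3,4,7,8
step 6: dequeue 0; queue=[1,2,5]; order=6,3,4,7,8,0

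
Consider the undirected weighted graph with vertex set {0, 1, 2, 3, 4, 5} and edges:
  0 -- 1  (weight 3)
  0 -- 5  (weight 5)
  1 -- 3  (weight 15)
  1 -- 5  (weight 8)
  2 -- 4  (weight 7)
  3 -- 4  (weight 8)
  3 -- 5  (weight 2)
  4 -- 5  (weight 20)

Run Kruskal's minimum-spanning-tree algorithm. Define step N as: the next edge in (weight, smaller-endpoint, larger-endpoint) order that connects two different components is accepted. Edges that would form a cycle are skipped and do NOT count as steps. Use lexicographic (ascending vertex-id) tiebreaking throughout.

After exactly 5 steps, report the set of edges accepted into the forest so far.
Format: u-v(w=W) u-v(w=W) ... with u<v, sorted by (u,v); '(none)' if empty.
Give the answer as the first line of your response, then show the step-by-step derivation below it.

0-1(w=3) 0-5(w=5) 2-4(w=7) 3-4(w=8) 3-5(w=2)

step 1: add edge 3-5 (w=2); MST = {3-5(w=2)}
step 2: add edge 0-1 (w=3); MST = {0-1(w=3) 3-5(w=2)}
step 3: add edge 0-5 (w=5); MST = {0-1(w=3) 0-5(w=5) 3-5(w=2)}
step 4: add edge 2-4 (w=7); MST = {0-1(w=3) 0-5(w=5) 2-4(w=7) 3-5(w=2)}
step 5: add edge 3-4 (w=8); MST = {0-1(w=3) 0-5(w=5) 2-4(w=7) 3-4(w=8) 3-5(w=2)}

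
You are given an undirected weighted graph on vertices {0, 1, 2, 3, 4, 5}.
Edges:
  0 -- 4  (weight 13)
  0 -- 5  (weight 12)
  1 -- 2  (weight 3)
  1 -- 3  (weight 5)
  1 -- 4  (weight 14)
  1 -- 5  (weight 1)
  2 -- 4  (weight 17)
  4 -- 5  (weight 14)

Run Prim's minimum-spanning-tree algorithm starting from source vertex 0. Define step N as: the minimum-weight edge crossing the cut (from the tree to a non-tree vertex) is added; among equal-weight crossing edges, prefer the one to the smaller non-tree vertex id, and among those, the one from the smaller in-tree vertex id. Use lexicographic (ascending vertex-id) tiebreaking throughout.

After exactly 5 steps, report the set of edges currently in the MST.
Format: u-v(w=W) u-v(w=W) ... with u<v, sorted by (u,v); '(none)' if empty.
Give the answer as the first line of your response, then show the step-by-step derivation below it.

0-4(w=13) 0-5(w=12) 1-2(w=3) 1-3(w=5) 1-5(w=1)

step 1: add edge 0-5 (w=12); MST = {0-5(w=12)}
step 2: add edge 1-5 (w=1); MST = {0-5(w=12) 1-5(w=1)}
step 3: add edge 1-2 (w=3); MST = {0-5(w=12) 1-2(w=3) 1-5(w=1)}
step 4: add edge 1-3 (w=5); MST = {0-5(w=12) 1-2(w=3) 1-3(w=5) 1-5(w=1)}
step 5: add edge 0-4 (w=13); MST = {0-4(w=13) 0-5(w=12) 1-2(w=3) 1-3(w=5) 1-5(w=1)}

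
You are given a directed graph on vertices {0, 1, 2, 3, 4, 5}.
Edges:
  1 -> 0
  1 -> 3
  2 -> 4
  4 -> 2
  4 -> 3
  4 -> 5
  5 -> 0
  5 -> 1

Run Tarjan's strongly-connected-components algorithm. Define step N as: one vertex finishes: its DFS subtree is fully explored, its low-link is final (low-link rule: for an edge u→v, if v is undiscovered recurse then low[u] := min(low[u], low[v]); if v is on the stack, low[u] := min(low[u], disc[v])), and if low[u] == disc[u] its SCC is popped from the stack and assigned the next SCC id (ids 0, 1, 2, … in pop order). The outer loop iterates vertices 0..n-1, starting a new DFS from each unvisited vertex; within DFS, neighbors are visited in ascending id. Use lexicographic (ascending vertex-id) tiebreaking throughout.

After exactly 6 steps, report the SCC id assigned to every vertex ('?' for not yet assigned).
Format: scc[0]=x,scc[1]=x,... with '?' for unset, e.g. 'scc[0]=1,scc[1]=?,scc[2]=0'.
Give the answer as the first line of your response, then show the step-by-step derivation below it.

scc[0]=0,scc[1]=2,scc[2]=4,scc[3]=1,scc[4]=4,scc[5]=3

step 1: low=(low[0]=0,low[1]=?,low[2]=?,low[3]=?,low[4]=?,low[5]=?); scc=(scc[0]=0,scc[1]=?,scc[2]=?,scc[3]=?,scc[4]=?,scc[5]=?)
step 2: low=(low[0]=0,low[1]=1,low[2]=?,low[3]=2,low[4]=?,low[5]=?); scc=(scc[0]=0,scc[1]=?,scc[2]=?,scc[3]=1,scc[4]=?,scc[5]=?)
step 3: low=(low[0]=0,low[1]=1,low[2]=?,low[3]=2,low[4]=?,low[5]=?); scc=(scc[0]=0,scc[1]=2,scc[2]=?,scc[3]=1,scc[4]=?,scc[5]=?)
step 4: low=(low[0]=0,low[1]=1,low[2]=3,low[3]=2,low[4]=3,low[5]=5); scc=(scc[0]=0,scc[1]=2,scc[2]=?,scc[3]=1,scc[4]=?,scc[5]=3)
step 5: low=(low[0]=0,low[1]=1,low[2]=3,low[3]=2,low[4]=3,low[5]=5); scc=(scc[0]=0,scc[1]=2,scc[2]=?,scc[3]=1,scc[4]=?,scc[5]=3)
step 6: low=(low[0]=0,low[1]=1,low[2]=3,low[3]=2,low[4]=3,low[5]=5); scc=(scc[0]=0,scc[1]=2,scc[2]=4,scc[3]=1,scc[4]=4,scc[5]=3)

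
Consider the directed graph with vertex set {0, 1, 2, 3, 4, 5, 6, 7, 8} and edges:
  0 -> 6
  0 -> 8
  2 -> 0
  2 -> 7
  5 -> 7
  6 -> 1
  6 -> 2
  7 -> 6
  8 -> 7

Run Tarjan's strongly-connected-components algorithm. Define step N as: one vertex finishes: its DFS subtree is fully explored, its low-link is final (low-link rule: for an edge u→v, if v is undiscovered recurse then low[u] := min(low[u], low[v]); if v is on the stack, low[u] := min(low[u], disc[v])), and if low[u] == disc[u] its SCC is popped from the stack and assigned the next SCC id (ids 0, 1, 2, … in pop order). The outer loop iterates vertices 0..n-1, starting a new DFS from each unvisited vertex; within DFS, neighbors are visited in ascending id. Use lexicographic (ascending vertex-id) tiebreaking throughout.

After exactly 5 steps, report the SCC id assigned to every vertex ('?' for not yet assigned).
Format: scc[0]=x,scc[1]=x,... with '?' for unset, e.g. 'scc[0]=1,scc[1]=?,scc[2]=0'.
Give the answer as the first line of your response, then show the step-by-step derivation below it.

scc[0]=?,scc[1]=0,scc[2]=?,scc[3]=?,scc[4]=?,scc[5]=?,scc[6]=?,scc[7]=?,scc[8]=?

step 1: low=(low[0]=0,low[1]=2,low[2]=?,low[3]=?,low[4]=?,low[5]=?,low[6]=1,low[7]=?,low[8]=?); scc=(scc[0]=?,scc[1]=0,scc[2]=?,scc[3]=?,scc[4]=?,scc[5]=?,scc[6]=?,scc[7]=?,scc[8]=?)
step 2: low=(low[0]=0,low[1]=2,low[2]=0,low[3]=?,low[4]=?,low[5]=?,low[6]=1,low[7]=1,low[8]=?); scc=(scc[0]=?,scc[1]=0,scc[2]=?,scc[3]=?,scc[4]=?,scc[5]=?,scc[6]=?,scc[7]=?,scc[8]=?)
step 3: low=(low[0]=0,low[1]=2,low[2]=0,low[3]=?,low[4]=?,low[5]=?,low[6]=1,low[7]=1,low[8]=?); scc=(scc[0]=?,scc[1]=0,scc[2]=?,scc[3]=?,scc[4]=?,scc[5]=?,scc[6]=?,scc[7]=?,scc[8]=?)
step 4: low=(low[0]=0,low[1]=2,low[2]=0,low[3]=?,low[4]=?,low[5]=?,low[6]=0,low[7]=1,low[8]=?); scc=(scc[0]=?,scc[1]=0,scc[2]=?,scc[3]=?,scc[4]=?,scc[5]=?,scc[6]=?,scc[7]=?,scc[8]=?)
step 5: low=(low[0]=0,low[1]=2,low[2]=0,low[3]=?,low[4]=?,low[5]=?,low[6]=0,low[7]=1,low[8]=4); scc=(scc[0]=?,scc[1]=0,scc[2]=?,scc[3]=?,scc[4]=?,scc[5]=?,scc[6]=?,scc[7]=?,scc[8]=?)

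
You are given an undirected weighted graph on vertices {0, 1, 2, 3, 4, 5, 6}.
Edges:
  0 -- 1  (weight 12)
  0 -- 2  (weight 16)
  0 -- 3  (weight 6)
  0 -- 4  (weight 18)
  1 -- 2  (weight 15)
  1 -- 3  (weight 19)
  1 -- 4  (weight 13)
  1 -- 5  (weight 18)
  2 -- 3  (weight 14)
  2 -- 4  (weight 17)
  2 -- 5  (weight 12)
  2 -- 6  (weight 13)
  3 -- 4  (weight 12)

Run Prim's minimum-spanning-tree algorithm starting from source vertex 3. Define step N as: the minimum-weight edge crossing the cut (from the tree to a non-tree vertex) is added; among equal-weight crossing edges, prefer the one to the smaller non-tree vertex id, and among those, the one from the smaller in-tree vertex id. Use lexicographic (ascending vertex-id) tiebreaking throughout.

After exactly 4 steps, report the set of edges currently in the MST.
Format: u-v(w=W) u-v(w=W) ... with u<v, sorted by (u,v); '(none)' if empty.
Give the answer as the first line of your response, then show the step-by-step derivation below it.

0-1(w=12) 0-3(w=6) 2-3(w=14) 3-4(w=12)

step 1: add edge 0-3 (w=6); MST = {0-3(w=6)}
step 2: add edge 0-1 (w=12); MST = {0-1(w=12) 0-3(w=6)}
step 3: add edge 3-4 (w=12); MST = {0-1(w=12) 0-3(w=6) 3-4(w=12)}
step 4: add edge 2-3 (w=14); MST = {0-1(w=12) 0-3(w=6) 2-3(w=14) 3-4(w=12)}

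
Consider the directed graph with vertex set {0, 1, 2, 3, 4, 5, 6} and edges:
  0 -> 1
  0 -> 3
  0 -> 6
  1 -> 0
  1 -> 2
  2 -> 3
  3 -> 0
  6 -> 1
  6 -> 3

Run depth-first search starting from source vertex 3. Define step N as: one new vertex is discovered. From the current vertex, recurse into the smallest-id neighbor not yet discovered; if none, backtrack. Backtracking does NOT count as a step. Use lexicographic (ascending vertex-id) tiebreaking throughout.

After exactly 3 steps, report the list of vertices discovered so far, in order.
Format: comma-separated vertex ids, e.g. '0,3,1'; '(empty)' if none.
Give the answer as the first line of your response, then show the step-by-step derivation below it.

3,0,1

step 1: discover 3; path=3; order=3
step 2: discover 0; path=3>0; order=3,0
step 3: discover 1; path=3>0>1; order=3,0,1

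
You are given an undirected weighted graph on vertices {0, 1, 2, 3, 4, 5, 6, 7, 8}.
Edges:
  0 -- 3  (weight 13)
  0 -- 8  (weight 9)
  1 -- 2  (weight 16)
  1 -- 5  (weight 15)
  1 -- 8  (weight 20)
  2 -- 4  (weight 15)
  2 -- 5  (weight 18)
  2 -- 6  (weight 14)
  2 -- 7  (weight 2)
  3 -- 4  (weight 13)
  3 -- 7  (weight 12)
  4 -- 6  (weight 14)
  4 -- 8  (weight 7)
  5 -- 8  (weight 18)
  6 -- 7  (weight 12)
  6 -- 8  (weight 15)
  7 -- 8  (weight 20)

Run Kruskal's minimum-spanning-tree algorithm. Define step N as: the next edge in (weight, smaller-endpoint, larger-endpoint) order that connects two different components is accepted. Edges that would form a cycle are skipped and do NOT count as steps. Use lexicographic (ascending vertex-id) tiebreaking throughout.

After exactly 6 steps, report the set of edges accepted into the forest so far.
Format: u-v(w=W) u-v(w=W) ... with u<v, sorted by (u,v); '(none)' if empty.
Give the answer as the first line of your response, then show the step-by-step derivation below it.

0-3(w=13) 0-8(w=9) 2-7(w=2) 3-7(w=12) 4-8(w=7) 6-7(w=12)

step 1: add edge 2-7 (w=2); MST = {2-7(w=2)}
step 2: add edge 4-8 (w=7); MST = {2-7(w=2) 4-8(w=7)}
step 3: add edge 0-8 (w=9); MST = {0-8(w=9) 2-7(w=2) 4-8(w=7)}
step 4: add edge 3-7 (w=12); MST = {0-8(w=9) 2-7(w=2) 3-7(w=12) 4-8(w=7)}
step 5: add edge 6-7 (w=12); MST = {0-8(w=9) 2-7(w=2) 3-7(w=12) 4-8(w=7) 6-7(w=12)}
step 6: add edge 0-3 (w=13); MST = {0-3(w=13) 0-8(w=9) 2-7(w=2) 3-7(w=12) 4-8(w=7) 6-7(w=12)}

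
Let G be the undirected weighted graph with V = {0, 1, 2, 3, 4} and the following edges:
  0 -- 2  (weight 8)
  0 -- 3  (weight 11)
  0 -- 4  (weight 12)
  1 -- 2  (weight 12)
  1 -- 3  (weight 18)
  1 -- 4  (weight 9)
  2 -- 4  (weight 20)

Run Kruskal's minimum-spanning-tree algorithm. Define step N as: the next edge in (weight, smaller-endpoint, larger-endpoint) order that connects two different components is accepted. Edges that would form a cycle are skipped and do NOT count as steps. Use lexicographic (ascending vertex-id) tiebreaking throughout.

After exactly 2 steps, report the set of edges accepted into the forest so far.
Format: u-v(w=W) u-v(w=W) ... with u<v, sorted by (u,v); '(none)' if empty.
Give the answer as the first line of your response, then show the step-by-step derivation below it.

0-2(w=8) 1-4(w=9)

step 1: add edge 0-2 (w=8); MST = {0-2(w=8)}
step 2: add edge 1-4 (w=9); MST = {0-2(w=8) 1-4(w=9)}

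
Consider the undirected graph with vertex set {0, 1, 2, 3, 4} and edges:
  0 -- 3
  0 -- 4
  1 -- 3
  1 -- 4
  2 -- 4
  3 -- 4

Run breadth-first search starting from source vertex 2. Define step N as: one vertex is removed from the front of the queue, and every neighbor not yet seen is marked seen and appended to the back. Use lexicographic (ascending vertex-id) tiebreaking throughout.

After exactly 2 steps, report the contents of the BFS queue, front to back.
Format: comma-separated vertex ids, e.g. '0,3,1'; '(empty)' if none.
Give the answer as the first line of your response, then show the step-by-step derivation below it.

0,1,3

step 1: dequeue 2; queue=[4]; order=2
step 2: dequeue 4; queue=[0,1,3]; order=2,4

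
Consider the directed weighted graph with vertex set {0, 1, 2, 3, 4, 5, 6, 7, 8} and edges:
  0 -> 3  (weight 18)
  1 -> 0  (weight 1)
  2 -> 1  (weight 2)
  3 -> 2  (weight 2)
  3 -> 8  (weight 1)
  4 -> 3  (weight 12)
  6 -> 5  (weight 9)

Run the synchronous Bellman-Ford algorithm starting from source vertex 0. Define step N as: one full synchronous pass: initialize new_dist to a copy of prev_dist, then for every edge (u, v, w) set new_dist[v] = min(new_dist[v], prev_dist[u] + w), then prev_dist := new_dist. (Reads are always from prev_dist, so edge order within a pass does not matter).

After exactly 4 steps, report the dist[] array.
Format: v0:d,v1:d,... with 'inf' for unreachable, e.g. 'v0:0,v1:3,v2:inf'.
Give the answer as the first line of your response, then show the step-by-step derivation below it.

v0:0,v1:22,v2:20,v3:18,v4:inf,v5:inf,v6:inf,v7:inf,v8:19

step 1: dist = v0:0,v1:inf,v2:inf,v3:18,v4:inf,v5:inf,v6:inf,v7:inf,v8:inf
step 2: dist = v0:0,v1:inf,v2:20,v3:18,v4:inf,v5:inf,v6:inf,v7:inf,v8:19
step 3: dist = v0:0,v1:22,v2:20,v3:18,v4:inf,v5:inf,v6:inf,v7:inf,v8:19
step 4: dist = v0:0,v1:22,v2:20,v3:18,v4:inf,v5:inf,v6:inf,v7:inf,v8:19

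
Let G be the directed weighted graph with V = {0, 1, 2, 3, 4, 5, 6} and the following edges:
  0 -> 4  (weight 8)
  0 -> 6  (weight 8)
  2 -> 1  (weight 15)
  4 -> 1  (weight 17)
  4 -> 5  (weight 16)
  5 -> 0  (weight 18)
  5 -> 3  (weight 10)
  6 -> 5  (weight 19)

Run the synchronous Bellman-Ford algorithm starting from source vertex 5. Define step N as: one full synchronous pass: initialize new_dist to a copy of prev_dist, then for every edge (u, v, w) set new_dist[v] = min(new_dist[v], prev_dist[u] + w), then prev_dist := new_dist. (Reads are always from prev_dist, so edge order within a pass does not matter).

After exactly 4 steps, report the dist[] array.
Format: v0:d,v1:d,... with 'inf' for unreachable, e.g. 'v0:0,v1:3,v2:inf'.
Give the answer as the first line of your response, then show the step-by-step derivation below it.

v0:18,v1:43,v2:inf,v3:10,v4:26,v5:0,v6:26

step 1: dist = v0:18,v1:inf,v2:inf,v3:10,v4:inf,v5:0,v6:inf
step 2: dist = v0:18,v1:inf,v2:inf,v3:10,v4:26,v5:0,v6:26
step 3: dist = v0:18,v1:43,v2:inf,v3:10,v4:26,v5:0,v6:26
step 4: dist = v0:18,v1:43,v2:inf,v3:10,v4:26,v5:0,v6:26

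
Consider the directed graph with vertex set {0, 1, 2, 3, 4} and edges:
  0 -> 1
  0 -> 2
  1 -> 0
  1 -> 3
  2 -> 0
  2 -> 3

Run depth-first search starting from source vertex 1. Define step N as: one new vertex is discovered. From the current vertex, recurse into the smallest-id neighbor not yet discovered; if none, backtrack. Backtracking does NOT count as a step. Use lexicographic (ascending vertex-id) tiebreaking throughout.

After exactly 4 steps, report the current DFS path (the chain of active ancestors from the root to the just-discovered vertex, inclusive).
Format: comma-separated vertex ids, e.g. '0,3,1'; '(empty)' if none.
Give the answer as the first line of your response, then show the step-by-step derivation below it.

1,0,2,3

step 1: discover 1; path=1; order=1
step 2: discover 0; path=1>0; order=1,0
step 3: discover 2; path=1>0>2; order=1,0,2
step 4: discover 3; path=1>0>2>3; order=1,0,2,3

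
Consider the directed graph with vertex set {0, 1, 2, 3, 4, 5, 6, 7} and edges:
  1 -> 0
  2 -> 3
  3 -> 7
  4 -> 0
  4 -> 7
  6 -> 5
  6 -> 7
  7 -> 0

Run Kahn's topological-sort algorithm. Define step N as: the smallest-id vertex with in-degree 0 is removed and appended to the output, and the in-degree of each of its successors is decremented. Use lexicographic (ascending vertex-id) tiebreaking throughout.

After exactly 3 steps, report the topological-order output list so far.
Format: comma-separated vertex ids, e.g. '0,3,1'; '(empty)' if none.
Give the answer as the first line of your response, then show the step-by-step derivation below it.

1,2,3

step 1: output 1; order=[1]; indeg=(2,0,0,1,0,1,0,3)
step 2: output 2; order=[1,2]; indeg=(2,0,0,0,0,1,0,3)
step 3: output 3; order=[1,2,3]; indeg=(2,0,0,0,0,1,0,2)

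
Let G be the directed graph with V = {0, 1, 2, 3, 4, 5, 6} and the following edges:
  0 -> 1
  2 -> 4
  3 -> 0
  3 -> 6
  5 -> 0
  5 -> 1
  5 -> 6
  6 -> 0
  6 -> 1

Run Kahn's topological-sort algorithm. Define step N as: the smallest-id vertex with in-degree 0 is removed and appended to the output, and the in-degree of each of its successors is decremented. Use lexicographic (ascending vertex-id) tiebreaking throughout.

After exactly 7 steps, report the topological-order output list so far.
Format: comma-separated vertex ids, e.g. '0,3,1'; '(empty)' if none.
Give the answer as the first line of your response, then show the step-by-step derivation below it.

2,3,4,5,6,0,1

step 1: output 2; order=[2]; indeg=(3,3,0,0,0,0,2)
step 2: output 3; order=[2,3]; indeg=(2,3,0,0,0,0,1)
step 3: output 4; order=[2,3,4]; indeg=(2,3,0,0,0,0,1)
step 4: output 5; order=[2,3,4,5]; indeg=(1,2,0,0,0,0,0)
step 5: output 6; order=[2,3,4,5,6]; indeg=(0,1,0,0,0,0,0)
step 6: output 0; order=[2,3,4,5,6,0]; indeg=(0,0,0,0,0,0,0)
step 7: output 1; order=[2,3,4,5,6,0,1]; indeg=(0,0,0,0,0,0,0)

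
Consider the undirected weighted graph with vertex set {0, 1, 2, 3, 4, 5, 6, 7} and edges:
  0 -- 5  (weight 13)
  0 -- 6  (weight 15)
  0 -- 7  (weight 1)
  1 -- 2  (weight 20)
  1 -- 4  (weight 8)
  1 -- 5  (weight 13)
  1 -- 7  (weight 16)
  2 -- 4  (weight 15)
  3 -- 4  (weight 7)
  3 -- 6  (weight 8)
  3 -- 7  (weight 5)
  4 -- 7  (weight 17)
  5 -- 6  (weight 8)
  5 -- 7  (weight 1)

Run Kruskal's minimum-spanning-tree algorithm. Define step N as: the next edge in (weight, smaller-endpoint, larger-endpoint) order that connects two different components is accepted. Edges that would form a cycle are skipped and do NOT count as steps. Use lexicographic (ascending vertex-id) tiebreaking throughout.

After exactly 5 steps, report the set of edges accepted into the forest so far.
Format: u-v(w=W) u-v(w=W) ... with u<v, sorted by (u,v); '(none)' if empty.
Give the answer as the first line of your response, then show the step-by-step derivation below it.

0-7(w=1) 1-4(w=8) 3-4(w=7) 3-7(w=5) 5-7(w=1)

step 1: add edge 0-7 (w=1); MST = {0-7(w=1)}
step 2: add edge 5-7 (w=1); MST = {0-7(w=1) 5-7(w=1)}
step 3: add edge 3-7 (w=5); MST = {0-7(w=1) 3-7(w=5) 5-7(w=1)}
step 4: add edge 3-4 (w=7); MST = {0-7(w=1) 3-4(w=7) 3-7(w=5) 5-7(w=1)}
step 5: add edge 1-4 (w=8); MST = {0-7(w=1) 1-4(w=8) 3-4(w=7) 3-7(w=5) 5-7(w=1)}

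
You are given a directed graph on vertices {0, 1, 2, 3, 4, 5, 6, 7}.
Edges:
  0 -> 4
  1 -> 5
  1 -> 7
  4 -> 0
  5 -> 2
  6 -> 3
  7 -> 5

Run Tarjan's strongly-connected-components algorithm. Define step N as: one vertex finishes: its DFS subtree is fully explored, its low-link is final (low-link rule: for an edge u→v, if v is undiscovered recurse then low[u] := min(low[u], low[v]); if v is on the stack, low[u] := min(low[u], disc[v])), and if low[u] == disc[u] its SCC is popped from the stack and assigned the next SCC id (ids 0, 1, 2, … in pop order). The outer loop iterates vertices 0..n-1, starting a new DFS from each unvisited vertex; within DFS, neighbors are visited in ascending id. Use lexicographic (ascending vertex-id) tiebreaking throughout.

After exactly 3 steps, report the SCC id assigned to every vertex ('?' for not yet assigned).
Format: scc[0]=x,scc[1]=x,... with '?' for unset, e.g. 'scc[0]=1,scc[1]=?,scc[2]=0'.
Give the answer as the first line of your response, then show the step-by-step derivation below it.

scc[0]=0,scc[1]=?,scc[2]=1,scc[3]=?,scc[4]=0,scc[5]=?,scc[6]=?,scc[7]=?

step 1: low=(low[0]=0,low[1]=?,low[2]=?,low[3]=?,low[4]=0,low[5]=?,low[6]=?,low[7]=?); scc=(scc[0]=?,scc[1]=?,scc[2]=?,scc[3]=?,scc[4]=?,scc[5]=?,scc[6]=?,scc[7]=?)
step 2: low=(low[0]=0,low[1]=?,low[2]=?,low[3]=?,low[4]=0,low[5]=?,low[6]=?,low[7]=?); scc=(scc[0]=0,scc[1]=?,scc[2]=?,scc[3]=?,scc[4]=0,scc[5]=?,scc[6]=?,scc[7]=?)
step 3: low=(low[0]=0,low[1]=2,low[2]=4,low[3]=?,low[4]=0,low[5]=3,low[6]=?,low[7]=?); scc=(scc[0]=0,scc[1]=?,scc[2]=1,scc[3]=?,scc[4]=0,scc[5]=?,scc[6]=?,scc[7]=?)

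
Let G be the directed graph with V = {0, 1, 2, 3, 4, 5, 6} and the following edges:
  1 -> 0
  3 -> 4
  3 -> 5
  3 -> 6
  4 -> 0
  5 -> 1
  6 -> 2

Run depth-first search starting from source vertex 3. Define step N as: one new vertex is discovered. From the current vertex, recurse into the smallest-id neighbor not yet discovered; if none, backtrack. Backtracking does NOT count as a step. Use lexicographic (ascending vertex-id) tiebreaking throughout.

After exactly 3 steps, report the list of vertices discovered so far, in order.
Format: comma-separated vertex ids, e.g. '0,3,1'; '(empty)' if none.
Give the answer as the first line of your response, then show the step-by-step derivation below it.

3,4,0

step 1: discover 3; path=3; order=3
step 2: discover 4; path=3>4; order=3,4
step 3: discover 0; path=3>4>0; order=3,4,0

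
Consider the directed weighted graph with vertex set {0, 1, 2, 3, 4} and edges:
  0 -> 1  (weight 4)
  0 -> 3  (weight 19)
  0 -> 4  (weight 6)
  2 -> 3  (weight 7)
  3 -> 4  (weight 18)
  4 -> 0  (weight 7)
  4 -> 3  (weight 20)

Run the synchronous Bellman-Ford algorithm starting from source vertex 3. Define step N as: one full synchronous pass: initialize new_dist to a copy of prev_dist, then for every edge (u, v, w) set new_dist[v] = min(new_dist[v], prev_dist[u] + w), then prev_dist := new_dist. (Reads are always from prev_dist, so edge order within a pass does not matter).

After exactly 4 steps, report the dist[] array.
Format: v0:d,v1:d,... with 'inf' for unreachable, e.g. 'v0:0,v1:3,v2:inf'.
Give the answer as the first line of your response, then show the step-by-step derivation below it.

v0:25,v1:29,v2:inf,v3:0,v4:18

step 1: dist = v0:inf,v1:inf,v2:inf,v3:0,v4:18
step 2: dist = v0:25,v1:inf,v2:inf,v3:0,v4:18
step 3: dist = v0:25,v1:29,v2:inf,v3:0,v4:18
step 4: dist = v0:25,v1:29,v2:inf,v3:0,v4:18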